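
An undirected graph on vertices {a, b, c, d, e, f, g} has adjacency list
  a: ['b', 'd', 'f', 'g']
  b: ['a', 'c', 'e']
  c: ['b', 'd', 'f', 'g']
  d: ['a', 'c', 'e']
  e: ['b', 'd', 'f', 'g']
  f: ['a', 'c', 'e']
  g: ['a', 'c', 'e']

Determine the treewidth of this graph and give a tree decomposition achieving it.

Each bag holds 4 vertices, so the decomposition has width 3, which upper-bounds the treewidth. For the lower bound: the 4 vertex sets {a,d}, {e,g}, {c}, {b} are disjoint, each induces a connected subgraph, and every pair is joined by at least one edge of G. Contracting each set to a single vertex therefore yields K_{4} as a minor, and since treewidth is minor-monotone, tw(G) ≥ tw(K_{4}) = 3. Therefore the treewidth is 3.

Treewidth 3.
One such decomposition:
Bags: B1 = {a, c, d, e}  B2 = {a, c, e, g}  B3 = {a, b, c, e}  B4 = {a, c, e, f}
Tree: B1–B2, B2–B3, B3–B4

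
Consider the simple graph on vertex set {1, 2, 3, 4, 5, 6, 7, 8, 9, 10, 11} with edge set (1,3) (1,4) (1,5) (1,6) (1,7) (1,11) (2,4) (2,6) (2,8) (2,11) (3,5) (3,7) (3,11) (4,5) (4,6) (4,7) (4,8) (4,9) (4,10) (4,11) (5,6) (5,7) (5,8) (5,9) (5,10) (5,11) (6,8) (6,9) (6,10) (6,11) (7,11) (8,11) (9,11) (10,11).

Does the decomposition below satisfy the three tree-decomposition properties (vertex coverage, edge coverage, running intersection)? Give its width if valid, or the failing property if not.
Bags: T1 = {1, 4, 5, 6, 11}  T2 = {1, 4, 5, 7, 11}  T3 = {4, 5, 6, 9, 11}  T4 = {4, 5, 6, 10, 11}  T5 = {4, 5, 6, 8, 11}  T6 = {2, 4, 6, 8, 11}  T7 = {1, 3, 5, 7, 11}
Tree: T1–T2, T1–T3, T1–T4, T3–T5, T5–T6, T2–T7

Yes; width 4.

Checking the three conditions: (i) the bags cover all of {1, 2, 3, 4, 5, 6, 7, 8, 9, 10, 11}; (ii) for each edge, some bag contains both endpoints; (iii) the bags containing any fixed vertex form a subtree. All hold, so the decomposition is valid with width 5 − 1 = 4.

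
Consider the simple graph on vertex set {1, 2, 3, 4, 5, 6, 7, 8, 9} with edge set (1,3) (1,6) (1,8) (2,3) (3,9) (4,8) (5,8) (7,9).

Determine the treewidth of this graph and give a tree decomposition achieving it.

The largest bag has 2 vertices, giving width 1; this decomposition certifies tw(G) ≤ 1. G has an edge, so its treewidth is at least 1. Therefore the treewidth is 1.

Treewidth 1.
One such decomposition:
Bags: B1 = {1, 8}  B2 = {1, 3}  B3 = {4, 8}  B4 = {3, 9}  B5 = {7, 9}  B6 = {5, 8}  B7 = {1, 6}  B8 = {2, 3}
Tree: B1–B2, B1–B3, B2–B4, B4–B5, B3–B6, B1–B7, B4–B8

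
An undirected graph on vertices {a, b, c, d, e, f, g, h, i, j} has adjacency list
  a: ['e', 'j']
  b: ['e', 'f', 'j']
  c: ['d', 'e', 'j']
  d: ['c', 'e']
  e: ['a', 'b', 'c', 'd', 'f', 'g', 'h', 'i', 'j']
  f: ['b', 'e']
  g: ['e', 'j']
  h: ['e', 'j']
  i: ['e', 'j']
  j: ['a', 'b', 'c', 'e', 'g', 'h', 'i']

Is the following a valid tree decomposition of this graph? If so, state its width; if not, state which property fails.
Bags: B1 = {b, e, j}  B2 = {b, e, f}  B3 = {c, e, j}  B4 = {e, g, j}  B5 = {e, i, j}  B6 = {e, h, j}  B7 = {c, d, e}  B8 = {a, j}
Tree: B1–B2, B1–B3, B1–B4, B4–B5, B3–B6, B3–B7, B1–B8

No — edge (e,a) lies in no bag.

A tree decomposition must satisfy three properties: every vertex lies in some bag; for every edge, both endpoints lie together in some bag; and for every vertex, the bags containing it form a connected subtree. Here edge (e,a) lies in no bag, so the decomposition is invalid.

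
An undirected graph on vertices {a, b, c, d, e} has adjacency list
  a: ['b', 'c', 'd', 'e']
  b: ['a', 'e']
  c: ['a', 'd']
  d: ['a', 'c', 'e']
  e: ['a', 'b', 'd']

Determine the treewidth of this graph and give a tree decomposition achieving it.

Treewidth 2.
One optimal decomposition is:
Bags: B1 = {a, d, e}  B2 = {a, c, d}  B3 = {a, b, e}
Tree: B1–B2, B1–B3

Every bag has size at most 3, so the width is 3 − 1 = 2 and tw(G) ≤ 2. For the lower bound, the 3 vertices {a, d, e} are pairwise adjacent, and any tree decomposition puts a clique entirely inside one bag — forcing width ≥ 2. Hence tw(G) = 2 exactly.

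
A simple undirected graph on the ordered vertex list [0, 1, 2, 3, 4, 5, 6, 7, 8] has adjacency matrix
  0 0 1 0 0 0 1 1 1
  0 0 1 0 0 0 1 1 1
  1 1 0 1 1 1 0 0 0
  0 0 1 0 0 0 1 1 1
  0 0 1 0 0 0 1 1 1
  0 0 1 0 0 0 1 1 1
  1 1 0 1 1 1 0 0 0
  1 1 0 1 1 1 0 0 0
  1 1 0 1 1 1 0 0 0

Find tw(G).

4

A width-4 tree decomposition is:
Bags: B1 = {2, 4, 6, 7, 8}  B2 = {2, 5, 6, 7, 8}  B3 = {1, 2, 6, 7, 8}  B4 = {0, 2, 6, 7, 8}  B5 = {2, 3, 6, 7, 8}
Tree: B1–B2, B2–B3, B3–B4, B4–B5
Every bag has size at most 5, so the width is 5 − 1 = 4 and tw(G) ≤ 4. For the lower bound: the 5 vertex sets {2,4}, {5,8}, {1,7}, {6}, {0} are disjoint, each induces a connected subgraph, and every pair is joined by at least one edge of G. Contracting each set to a single vertex therefore yields K_{5} as a minor, and since treewidth is minor-monotone, tw(G) ≥ tw(K_{5}) = 4. Combining the bounds, tw(G) = 4.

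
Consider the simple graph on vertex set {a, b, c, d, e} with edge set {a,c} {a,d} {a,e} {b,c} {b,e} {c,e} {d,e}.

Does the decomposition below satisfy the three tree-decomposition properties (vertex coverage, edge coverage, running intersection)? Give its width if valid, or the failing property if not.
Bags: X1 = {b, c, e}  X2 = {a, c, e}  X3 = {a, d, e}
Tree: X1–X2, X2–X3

Checking the three conditions: (i) the bags cover all of {a, b, c, d, e}; (ii) for each edge, some bag contains both endpoints; (iii) the bags containing any fixed vertex form a subtree. All hold, so the decomposition is valid with width 3 − 1 = 2.

Yes; width 2.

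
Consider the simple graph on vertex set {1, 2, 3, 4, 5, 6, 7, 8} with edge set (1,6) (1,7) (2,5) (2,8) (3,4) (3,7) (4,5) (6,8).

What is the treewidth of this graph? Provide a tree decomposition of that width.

Treewidth 2.
Bags: B1 = {3, 4, 5}  B2 = {2, 3, 5}  B3 = {2, 3, 8}  B4 = {3, 6, 8}  B5 = {1, 3, 6}  B6 = {1, 3, 7}
Tree: B1–B2, B2–B3, B3–B4, B4–B5, B5–B6

Every bag has size at most 3, so the width is 3 − 1 = 2 and tw(G) ≤ 2. The edges 3–4–5–2–8–6–1–7–3 form a cycle, so G is not a tree and its treewidth is at least 2. Hence tw(G) = 2 exactly.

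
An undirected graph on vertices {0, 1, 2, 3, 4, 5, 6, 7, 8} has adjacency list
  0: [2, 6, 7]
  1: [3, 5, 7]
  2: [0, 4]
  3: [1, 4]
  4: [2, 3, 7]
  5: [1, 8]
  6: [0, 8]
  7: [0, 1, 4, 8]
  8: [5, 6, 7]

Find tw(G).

3

A width-3 tree decomposition is:
Bags: B1 = {0, 2, 3, 4}  B2 = {0, 3, 4, 7}  B3 = {0, 1, 3, 7}  B4 = {0, 1, 6, 7}  B5 = {1, 6, 7, 8}  B6 = {1, 5, 6, 8}
Tree: B1–B2, B2–B3, B3–B4, B4–B5, B5–B6
Every bag has size at most 4, so the width is 4 − 1 = 3 and tw(G) ≤ 3. For the lower bound: the 4 vertex sets {2,3,4}, {0}, {7}, {1,5,6,8} are disjoint, each induces a connected subgraph, and every pair is joined by at least one edge of G. Contracting each set to a single vertex therefore yields K_{4} as a minor, and since treewidth is minor-monotone, tw(G) ≥ tw(K_{4}) = 3. Combining the bounds, tw(G) = 3.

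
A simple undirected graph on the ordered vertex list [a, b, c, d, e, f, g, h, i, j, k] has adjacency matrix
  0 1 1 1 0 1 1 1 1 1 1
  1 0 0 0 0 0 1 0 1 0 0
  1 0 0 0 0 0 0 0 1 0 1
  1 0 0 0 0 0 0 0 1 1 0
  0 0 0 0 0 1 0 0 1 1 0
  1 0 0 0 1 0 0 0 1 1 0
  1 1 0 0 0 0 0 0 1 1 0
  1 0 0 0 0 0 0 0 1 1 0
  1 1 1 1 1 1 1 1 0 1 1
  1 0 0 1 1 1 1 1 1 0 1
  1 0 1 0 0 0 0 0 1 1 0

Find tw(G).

3

A width-3 tree decomposition is:
Bags: B1 = {a, f, i, j}  B2 = {e, f, i, j}  B3 = {a, i, j, k}  B4 = {a, h, i, j}  B5 = {a, g, i, j}  B6 = {a, d, i, j}  B7 = {a, c, i, k}  B8 = {a, b, g, i}
Tree: B1–B2, B1–B3, B3–B4, B1–B5, B1–B6, B3–B7, B5–B8
Each bag holds 4 vertices, so the decomposition has width 3, which upper-bounds the treewidth. Conversely, {e, f, i, j} is a clique of size 4, and the vertices of any clique must share a bag in every tree decomposition; so some bag has ≥ 4 vertices and tw(G) ≥ 3. Hence tw(G) = 3 exactly.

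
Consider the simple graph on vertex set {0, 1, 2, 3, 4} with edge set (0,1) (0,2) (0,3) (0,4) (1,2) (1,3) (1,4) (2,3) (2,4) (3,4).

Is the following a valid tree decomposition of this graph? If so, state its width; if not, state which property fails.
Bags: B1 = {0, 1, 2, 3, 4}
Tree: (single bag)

Checking the three conditions: (i) the bags cover all of {0, 1, 2, 3, 4}; (ii) for each edge, some bag contains both endpoints; (iii) the bags containing any fixed vertex form a subtree. All hold, so the decomposition is valid with width 5 − 1 = 4.

Yes; width 4.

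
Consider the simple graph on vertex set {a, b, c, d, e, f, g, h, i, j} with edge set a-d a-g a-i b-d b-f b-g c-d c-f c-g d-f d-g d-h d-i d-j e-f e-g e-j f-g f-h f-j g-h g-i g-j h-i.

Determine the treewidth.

3

A width-3 tree decomposition is:
Bags: B1 = {b, d, f, g}  B2 = {d, f, g, j}  B3 = {d, f, g, h}  B4 = {d, g, h, i}  B5 = {a, d, g, i}  B6 = {e, f, g, j}  B7 = {c, d, f, g}
Tree: B1–B2, B2–B3, B3–B4, B4–B5, B2–B6, B1–B7
Every bag has size at most 4, so the width is 4 − 1 = 3 and tw(G) ≤ 3. Conversely, {a, d, g, i} is a clique of size 4, and the vertices of any clique must share a bag in every tree decomposition; so some bag has ≥ 4 vertices and tw(G) ≥ 3. Combining the bounds, tw(G) = 3.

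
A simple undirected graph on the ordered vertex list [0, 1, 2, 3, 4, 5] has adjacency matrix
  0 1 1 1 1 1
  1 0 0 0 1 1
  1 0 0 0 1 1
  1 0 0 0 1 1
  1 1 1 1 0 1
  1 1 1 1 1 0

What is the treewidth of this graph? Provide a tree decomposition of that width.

Treewidth 3.
Bags: B1 = {0, 1, 4, 5}  B2 = {0, 3, 4, 5}  B3 = {0, 2, 4, 5}
Tree: B1–B2, B1–B3

Each bag holds 4 vertices, so the decomposition has width 3, which upper-bounds the treewidth. For the lower bound, the 4 vertices {0, 1, 4, 5} are pairwise adjacent, and any tree decomposition puts a clique entirely inside one bag — forcing width ≥ 3. Hence tw(G) = 3 exactly.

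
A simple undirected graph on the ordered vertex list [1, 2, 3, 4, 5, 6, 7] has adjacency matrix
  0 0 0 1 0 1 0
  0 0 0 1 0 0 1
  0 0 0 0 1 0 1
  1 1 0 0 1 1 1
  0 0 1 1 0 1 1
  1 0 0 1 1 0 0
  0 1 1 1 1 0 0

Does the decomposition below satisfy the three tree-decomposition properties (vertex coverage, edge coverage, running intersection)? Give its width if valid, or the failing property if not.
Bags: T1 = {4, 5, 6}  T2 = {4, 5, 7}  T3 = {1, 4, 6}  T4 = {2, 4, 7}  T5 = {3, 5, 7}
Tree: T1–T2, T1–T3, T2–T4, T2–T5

Yes; width 2.

Every vertex of G appears in some bag (union = {1, 2, 3, 4, 5, 6, 7}); every edge is covered by a bag; and for each vertex v the set of bags containing v is connected in the bag tree. The decomposition is therefore valid. The largest bag has 3 vertices, so the width is 2.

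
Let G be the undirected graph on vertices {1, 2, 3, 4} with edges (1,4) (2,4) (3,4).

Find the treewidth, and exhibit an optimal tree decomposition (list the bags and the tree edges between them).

Treewidth 1.
One such decomposition:
Bags: B1 = {1, 4}  B2 = {2, 4}  B3 = {3, 4}
Tree: B1–B2, B2–B3

Every bag has size at most 2, so the width is 2 − 1 = 1 and tw(G) ≤ 1. Since G has at least one edge (e.g. 1–4), it is not an edgeless graph, so tw(G) ≥ 1. The upper and lower bounds meet at 1, so that is the treewidth.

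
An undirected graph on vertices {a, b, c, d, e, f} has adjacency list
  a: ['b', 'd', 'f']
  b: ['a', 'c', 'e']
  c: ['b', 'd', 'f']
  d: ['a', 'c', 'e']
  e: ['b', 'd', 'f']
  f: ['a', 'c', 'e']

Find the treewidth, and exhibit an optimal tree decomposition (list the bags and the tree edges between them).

The largest bag has 4 vertices, giving width 3; this decomposition certifies tw(G) ≤ 3. For the lower bound: the 4 vertex sets {b,e}, {c,d}, {a}, {f} are disjoint, each induces a connected subgraph, and every pair is joined by at least one edge of G. Contracting each set to a single vertex therefore yields K_{4} as a minor, and since treewidth is minor-monotone, tw(G) ≥ tw(K_{4}) = 3. The upper and lower bounds meet at 3, so that is the treewidth.

Treewidth 3.
One such decomposition:
Bags: B1 = {a, b, c, e}  B2 = {a, c, d, e}  B3 = {a, c, e, f}
Tree: B1–B2, B2–B3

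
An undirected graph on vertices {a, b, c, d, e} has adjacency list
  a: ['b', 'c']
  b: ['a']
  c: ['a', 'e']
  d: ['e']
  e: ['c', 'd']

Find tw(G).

1

A width-1 tree decomposition is:
Bags: B1 = {a, b}  B2 = {a, c}  B3 = {c, e}  B4 = {d, e}
Tree: B1–B2, B2–B3, B3–B4
Every bag has size at most 2, so the width is 2 − 1 = 1 and tw(G) ≤ 1. Any graph with an edge has treewidth ≥ 1, and G has the edge b–a. Therefore the treewidth is 1.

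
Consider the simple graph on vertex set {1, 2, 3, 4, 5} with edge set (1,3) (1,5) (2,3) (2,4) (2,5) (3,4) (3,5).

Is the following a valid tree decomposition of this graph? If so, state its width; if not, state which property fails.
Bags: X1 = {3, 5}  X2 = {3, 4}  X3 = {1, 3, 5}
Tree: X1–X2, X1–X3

A tree decomposition must satisfy three properties: every vertex lies in some bag; for every edge, both endpoints lie together in some bag; and for every vertex, the bags containing it form a connected subtree. Here vertex 2 appears in no bag, so the decomposition is invalid.

No — vertex 2 appears in no bag.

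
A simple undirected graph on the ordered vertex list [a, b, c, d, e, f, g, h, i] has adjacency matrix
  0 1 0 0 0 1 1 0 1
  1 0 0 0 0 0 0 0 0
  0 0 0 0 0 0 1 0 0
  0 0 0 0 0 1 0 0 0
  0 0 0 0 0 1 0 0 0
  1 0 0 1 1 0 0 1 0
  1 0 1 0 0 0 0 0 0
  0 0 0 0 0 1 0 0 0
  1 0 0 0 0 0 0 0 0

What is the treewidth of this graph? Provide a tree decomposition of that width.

Each bag holds 2 vertices, so the decomposition has width 1, which upper-bounds the treewidth. Since G has at least one edge (e.g. f–h), it is not an edgeless graph, so tw(G) ≥ 1. Therefore the treewidth is 1.

Treewidth 1.
One optimal decomposition is:
Bags: B1 = {f, h}  B2 = {a, f}  B3 = {a, b}  B4 = {a, g}  B5 = {e, f}  B6 = {d, f}  B7 = {c, g}  B8 = {a, i}
Tree: B1–B2, B2–B3, B2–B4, B2–B5, B5–B6, B4–B7, B3–B8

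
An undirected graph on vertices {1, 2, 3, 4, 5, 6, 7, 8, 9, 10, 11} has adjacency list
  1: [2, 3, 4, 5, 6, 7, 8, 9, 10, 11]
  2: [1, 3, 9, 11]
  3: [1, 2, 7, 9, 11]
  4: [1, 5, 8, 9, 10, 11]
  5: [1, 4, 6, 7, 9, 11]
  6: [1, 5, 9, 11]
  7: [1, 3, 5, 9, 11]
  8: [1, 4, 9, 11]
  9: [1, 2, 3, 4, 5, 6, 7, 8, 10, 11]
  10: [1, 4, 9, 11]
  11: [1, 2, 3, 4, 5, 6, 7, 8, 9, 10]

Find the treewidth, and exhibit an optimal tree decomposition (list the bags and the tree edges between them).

Every bag has size at most 5, so the width is 5 − 1 = 4 and tw(G) ≤ 4. Conversely, {1, 2, 3, 9, 11} is a clique of size 5, and the vertices of any clique must share a bag in every tree decomposition; so some bag has ≥ 5 vertices and tw(G) ≥ 4. Combining the bounds, tw(G) = 4.

Treewidth 4.
One such decomposition:
Bags: B1 = {1, 5, 7, 9, 11}  B2 = {1, 4, 5, 9, 11}  B3 = {1, 4, 8, 9, 11}  B4 = {1, 3, 7, 9, 11}  B5 = {1, 2, 3, 9, 11}  B6 = {1, 4, 9, 10, 11}  B7 = {1, 5, 6, 9, 11}
Tree: B1–B2, B2–B3, B1–B4, B4–B5, B2–B6, B2–B7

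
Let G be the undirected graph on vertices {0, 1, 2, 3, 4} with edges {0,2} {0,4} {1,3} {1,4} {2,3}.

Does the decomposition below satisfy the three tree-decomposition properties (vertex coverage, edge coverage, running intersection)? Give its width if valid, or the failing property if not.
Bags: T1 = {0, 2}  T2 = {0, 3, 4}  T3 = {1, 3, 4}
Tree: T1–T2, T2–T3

A tree decomposition must satisfy three properties: every vertex lies in some bag; for every edge, both endpoints lie together in some bag; and for every vertex, the bags containing it form a connected subtree. Here edge (3,2) lies in no bag, so the decomposition is invalid.

No — edge (3,2) lies in no bag.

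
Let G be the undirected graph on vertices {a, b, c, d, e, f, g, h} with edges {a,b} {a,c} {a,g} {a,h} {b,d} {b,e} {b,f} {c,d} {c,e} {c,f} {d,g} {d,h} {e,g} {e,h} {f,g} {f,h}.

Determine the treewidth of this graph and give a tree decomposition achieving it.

Treewidth 4.
One such decomposition:
Bags: B1 = {b, c, e, g, h}  B2 = {b, c, d, g, h}  B3 = {b, c, f, g, h}  B4 = {a, b, c, g, h}
Tree: B1–B2, B2–B3, B3–B4

The largest bag has 5 vertices, giving width 4; this decomposition certifies tw(G) ≤ 4. For the lower bound: the 5 vertex sets {e,g}, {b,d}, {c,f}, {h}, {a} are disjoint, each induces a connected subgraph, and every pair is joined by at least one edge of G. Contracting each set to a single vertex therefore yields K_{5} as a minor, and since treewidth is minor-monotone, tw(G) ≥ tw(K_{5}) = 4. Combining the bounds, tw(G) = 4.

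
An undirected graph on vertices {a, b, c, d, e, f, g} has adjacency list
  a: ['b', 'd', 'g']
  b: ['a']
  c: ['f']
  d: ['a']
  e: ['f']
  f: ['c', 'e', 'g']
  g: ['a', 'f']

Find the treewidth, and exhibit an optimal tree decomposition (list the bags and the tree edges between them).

Treewidth 1.
One such decomposition:
Bags: B1 = {f, g}  B2 = {e, f}  B3 = {a, g}  B4 = {c, f}  B5 = {a, d}  B6 = {a, b}
Tree: B1–B2, B1–B3, B1–B4, B3–B5, B3–B6

The largest bag has 2 vertices, giving width 1; this decomposition certifies tw(G) ≤ 1. Since G has at least one edge (e.g. f–g), it is not an edgeless graph, so tw(G) ≥ 1. Hence tw(G) = 1 exactly.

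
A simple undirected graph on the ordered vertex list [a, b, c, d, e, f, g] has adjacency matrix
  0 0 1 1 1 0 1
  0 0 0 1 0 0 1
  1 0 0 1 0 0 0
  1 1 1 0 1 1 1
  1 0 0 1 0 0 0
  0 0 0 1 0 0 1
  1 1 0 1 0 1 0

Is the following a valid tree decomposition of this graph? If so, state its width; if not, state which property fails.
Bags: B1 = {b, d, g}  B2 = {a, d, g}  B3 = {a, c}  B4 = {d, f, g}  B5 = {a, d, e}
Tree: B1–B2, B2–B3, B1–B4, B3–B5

A tree decomposition must satisfy three properties: every vertex lies in some bag; for every edge, both endpoints lie together in some bag; and for every vertex, the bags containing it form a connected subtree. Here edge (d,c) lies in no bag, so the decomposition is invalid.

No — edge (d,c) lies in no bag.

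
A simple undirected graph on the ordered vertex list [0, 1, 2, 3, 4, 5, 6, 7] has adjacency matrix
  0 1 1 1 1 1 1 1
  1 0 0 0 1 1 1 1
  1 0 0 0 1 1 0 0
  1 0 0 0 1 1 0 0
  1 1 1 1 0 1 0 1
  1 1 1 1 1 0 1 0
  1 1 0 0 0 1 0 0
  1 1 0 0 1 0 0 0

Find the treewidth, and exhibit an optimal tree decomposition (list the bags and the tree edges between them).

Each bag holds 4 vertices, so the decomposition has width 3, which upper-bounds the treewidth. On the other hand G contains the 4-clique {0, 1, 4, 5}. A clique must lie in a single bag of any decomposition, so no decomposition can have width below 3. Therefore the treewidth is 3.

Treewidth 3.
One optimal decomposition is:
Bags: B1 = {0, 1, 4, 5}  B2 = {0, 3, 4, 5}  B3 = {0, 1, 5, 6}  B4 = {0, 2, 4, 5}  B5 = {0, 1, 4, 7}
Tree: B1–B2, B1–B3, B1–B4, B1–B5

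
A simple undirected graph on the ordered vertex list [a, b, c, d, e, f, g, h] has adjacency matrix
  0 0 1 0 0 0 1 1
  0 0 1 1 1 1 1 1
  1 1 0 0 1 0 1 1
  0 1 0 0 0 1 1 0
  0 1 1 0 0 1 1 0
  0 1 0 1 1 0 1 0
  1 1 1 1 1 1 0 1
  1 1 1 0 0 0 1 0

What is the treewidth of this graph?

A width-3 tree decomposition is:
Bags: B1 = {b, c, g, h}  B2 = {b, c, e, g}  B3 = {b, e, f, g}  B4 = {b, d, f, g}  B5 = {a, c, g, h}
Tree: B1–B2, B2–B3, B3–B4, B1–B5
The largest bag has 4 vertices, giving width 3; this decomposition certifies tw(G) ≤ 3. On the other hand G contains the 4-clique {a, c, g, h}. A clique must lie in a single bag of any decomposition, so no decomposition can have width below 3. Hence tw(G) = 3 exactly.

3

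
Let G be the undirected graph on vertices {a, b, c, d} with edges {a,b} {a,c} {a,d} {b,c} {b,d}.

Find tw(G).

A width-2 tree decomposition is:
Bags: B1 = {a, b, d}  B2 = {a, b, c}
Tree: B1–B2
Every bag has size at most 3, so the width is 3 − 1 = 2 and tw(G) ≤ 2. Conversely, {a, b, d} is a clique of size 3, and the vertices of any clique must share a bag in every tree decomposition; so some bag has ≥ 3 vertices and tw(G) ≥ 2. Combining the bounds, tw(G) = 2.

2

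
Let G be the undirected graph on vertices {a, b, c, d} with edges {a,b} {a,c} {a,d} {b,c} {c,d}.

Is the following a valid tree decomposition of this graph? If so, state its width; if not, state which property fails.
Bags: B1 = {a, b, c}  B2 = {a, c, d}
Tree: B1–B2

Yes; width 2.

Checking the three conditions: (i) the bags cover all of {a, b, c, d}; (ii) for each edge, some bag contains both endpoints; (iii) the bags containing any fixed vertex form a subtree. All hold, so the decomposition is valid with width 3 − 1 = 2.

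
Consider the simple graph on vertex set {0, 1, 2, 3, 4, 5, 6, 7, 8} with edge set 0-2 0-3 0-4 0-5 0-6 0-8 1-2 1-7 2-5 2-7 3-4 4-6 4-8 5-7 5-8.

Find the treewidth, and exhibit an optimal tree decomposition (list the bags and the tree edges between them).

The largest bag has 3 vertices, giving width 2; this decomposition certifies tw(G) ≤ 2. On the other hand G contains the 3-clique {0, 2, 5}. A clique must lie in a single bag of any decomposition, so no decomposition can have width below 2. Combining the bounds, tw(G) = 2.

Treewidth 2.
One optimal decomposition is:
Bags: B1 = {0, 4, 8}  B2 = {0, 5, 8}  B3 = {0, 2, 5}  B4 = {0, 3, 4}  B5 = {2, 5, 7}  B6 = {1, 2, 7}  B7 = {0, 4, 6}
Tree: B1–B2, B2–B3, B1–B4, B3–B5, B5–B6, B1–B7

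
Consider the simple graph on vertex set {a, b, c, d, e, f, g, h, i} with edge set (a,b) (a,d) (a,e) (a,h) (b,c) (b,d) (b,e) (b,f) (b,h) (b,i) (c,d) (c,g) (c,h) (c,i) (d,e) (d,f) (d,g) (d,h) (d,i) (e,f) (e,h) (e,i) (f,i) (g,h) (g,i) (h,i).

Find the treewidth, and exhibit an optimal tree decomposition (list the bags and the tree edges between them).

Treewidth 4.
One optimal decomposition is:
Bags: B1 = {a, b, d, e, h}  B2 = {b, d, e, h, i}  B3 = {b, c, d, h, i}  B4 = {c, d, g, h, i}  B5 = {b, d, e, f, i}
Tree: B1–B2, B2–B3, B3–B4, B2–B5

Each bag holds 5 vertices, so the decomposition has width 4, which upper-bounds the treewidth. For the lower bound, the 5 vertices {c, d, g, h, i} are pairwise adjacent, and any tree decomposition puts a clique entirely inside one bag — forcing width ≥ 4. The upper and lower bounds meet at 4, so that is the treewidth.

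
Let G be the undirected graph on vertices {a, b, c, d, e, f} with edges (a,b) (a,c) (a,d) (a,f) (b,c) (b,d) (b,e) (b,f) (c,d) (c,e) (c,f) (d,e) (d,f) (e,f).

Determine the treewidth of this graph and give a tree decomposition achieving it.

Treewidth 4.
One optimal decomposition is:
Bags: B1 = {b, c, d, e, f}  B2 = {a, b, c, d, f}
Tree: B1–B2

Each bag holds 5 vertices, so the decomposition has width 4, which upper-bounds the treewidth. On the other hand G contains the 5-clique {b, c, d, e, f}. A clique must lie in a single bag of any decomposition, so no decomposition can have width below 4. The upper and lower bounds meet at 4, so that is the treewidth.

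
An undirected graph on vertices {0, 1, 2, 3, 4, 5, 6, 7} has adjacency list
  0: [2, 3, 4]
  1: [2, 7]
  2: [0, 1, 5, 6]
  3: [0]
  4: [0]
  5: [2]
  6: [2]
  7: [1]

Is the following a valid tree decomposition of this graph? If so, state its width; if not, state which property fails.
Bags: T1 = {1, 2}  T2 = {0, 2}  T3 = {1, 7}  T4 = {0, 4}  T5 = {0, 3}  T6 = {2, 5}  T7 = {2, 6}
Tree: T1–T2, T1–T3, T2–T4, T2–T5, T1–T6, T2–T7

Yes; width 1.

Checking the three conditions: (i) the bags cover all of {0, 1, 2, 3, 4, 5, 6, 7}; (ii) for each edge, some bag contains both endpoints; (iii) the bags containing any fixed vertex form a subtree. All hold, so the decomposition is valid with width 2 − 1 = 1.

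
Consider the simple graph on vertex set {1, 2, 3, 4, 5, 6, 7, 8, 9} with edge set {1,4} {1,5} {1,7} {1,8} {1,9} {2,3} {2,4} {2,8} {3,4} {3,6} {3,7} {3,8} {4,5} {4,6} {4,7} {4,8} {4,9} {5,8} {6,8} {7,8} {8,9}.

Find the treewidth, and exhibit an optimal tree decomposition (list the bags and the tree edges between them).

The largest bag has 4 vertices, giving width 3; this decomposition certifies tw(G) ≤ 3. On the other hand G contains the 4-clique {1, 4, 8, 9}. A clique must lie in a single bag of any decomposition, so no decomposition can have width below 3. Therefore the treewidth is 3.

Treewidth 3.
One optimal decomposition is:
Bags: B1 = {2, 3, 4, 8}  B2 = {3, 4, 6, 8}  B3 = {3, 4, 7, 8}  B4 = {1, 4, 7, 8}  B5 = {1, 4, 5, 8}  B6 = {1, 4, 8, 9}
Tree: B1–B2, B1–B3, B3–B4, B4–B5, B5–B6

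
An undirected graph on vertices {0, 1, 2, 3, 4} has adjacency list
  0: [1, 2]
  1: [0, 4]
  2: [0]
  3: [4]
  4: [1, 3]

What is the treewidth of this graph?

1

A width-1 tree decomposition is:
Bags: B1 = {3, 4}  B2 = {1, 4}  B3 = {0, 1}  B4 = {0, 2}
Tree: B1–B2, B2–B3, B3–B4
Every bag has size at most 2, so the width is 2 − 1 = 1 and tw(G) ≤ 1. G has an edge, so its treewidth is at least 1. Therefore the treewidth is 1.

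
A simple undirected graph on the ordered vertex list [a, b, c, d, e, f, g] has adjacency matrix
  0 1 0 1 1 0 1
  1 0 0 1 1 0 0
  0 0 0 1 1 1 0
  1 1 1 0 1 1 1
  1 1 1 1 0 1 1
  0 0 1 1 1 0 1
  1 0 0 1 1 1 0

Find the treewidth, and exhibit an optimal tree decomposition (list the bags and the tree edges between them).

Treewidth 3.
One optimal decomposition is:
Bags: B1 = {c, d, e, f}  B2 = {d, e, f, g}  B3 = {a, d, e, g}  B4 = {a, b, d, e}
Tree: B1–B2, B2–B3, B3–B4

Each bag holds 4 vertices, so the decomposition has width 3, which upper-bounds the treewidth. For the lower bound, the 4 vertices {a, d, e, g} are pairwise adjacent, and any tree decomposition puts a clique entirely inside one bag — forcing width ≥ 3. Combining the bounds, tw(G) = 3.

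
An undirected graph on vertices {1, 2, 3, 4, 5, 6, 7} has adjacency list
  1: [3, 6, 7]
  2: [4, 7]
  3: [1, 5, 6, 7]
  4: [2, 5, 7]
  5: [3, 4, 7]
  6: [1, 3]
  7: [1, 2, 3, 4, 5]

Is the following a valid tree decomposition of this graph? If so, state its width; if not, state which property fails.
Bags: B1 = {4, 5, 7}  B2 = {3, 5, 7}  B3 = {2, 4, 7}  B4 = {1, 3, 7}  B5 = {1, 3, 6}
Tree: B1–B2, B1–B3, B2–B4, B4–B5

Yes; width 2.

Vertex coverage: the bags together contain {1, 2, 3, 4, 5, 6, 7}, the full vertex set. Edge coverage: each edge of G has both endpoints in at least one bag. Running intersection: for every vertex, the bags containing it form a connected subtree. All three properties hold, so this is a valid tree decomposition of width max|bag| − 1 = 2, and hence tw(G) ≤ 2.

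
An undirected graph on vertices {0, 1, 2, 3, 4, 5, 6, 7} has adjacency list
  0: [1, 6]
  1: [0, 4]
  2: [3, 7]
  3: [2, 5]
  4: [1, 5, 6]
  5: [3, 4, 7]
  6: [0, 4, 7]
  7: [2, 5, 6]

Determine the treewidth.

2

A width-2 tree decomposition is:
Bags: B1 = {0, 1, 6}  B2 = {1, 4, 6}  B3 = {4, 6, 7}  B4 = {4, 5, 7}  B5 = {2, 5, 7}  B6 = {2, 3, 5}
Tree: B1–B2, B2–B3, B3–B4, B4–B5, B5–B6
Each bag holds 3 vertices, so the decomposition has width 2, which upper-bounds the treewidth. Since 0–1–4–6–0 is a cycle in G, G is not acyclic. Forests are exactly the graphs of treewidth ≤ 1, so tw(G) ≥ 2. The upper and lower bounds meet at 2, so that is the treewidth.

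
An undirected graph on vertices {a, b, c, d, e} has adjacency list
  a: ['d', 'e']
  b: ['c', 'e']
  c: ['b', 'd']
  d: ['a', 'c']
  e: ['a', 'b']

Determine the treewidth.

2

A width-2 tree decomposition is:
Bags: B1 = {a, d, e}  B2 = {b, d, e}  B3 = {b, c, d}
Tree: B1–B2, B2–B3
Each bag holds 3 vertices, so the decomposition has width 2, which upper-bounds the treewidth. Since d–a–e–b–c–d is a cycle in G, G is not acyclic. Forests are exactly the graphs of treewidth ≤ 1, so tw(G) ≥ 2. Combining the bounds, tw(G) = 2.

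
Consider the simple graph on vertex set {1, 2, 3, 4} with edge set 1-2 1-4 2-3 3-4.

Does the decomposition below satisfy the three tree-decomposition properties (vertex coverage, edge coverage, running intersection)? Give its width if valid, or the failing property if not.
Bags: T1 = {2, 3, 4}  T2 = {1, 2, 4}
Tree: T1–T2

Checking the three conditions: (i) the bags cover all of {1, 2, 3, 4}; (ii) for each edge, some bag contains both endpoints; (iii) the bags containing any fixed vertex form a subtree. All hold, so the decomposition is valid with width 3 − 1 = 2.

Yes; width 2.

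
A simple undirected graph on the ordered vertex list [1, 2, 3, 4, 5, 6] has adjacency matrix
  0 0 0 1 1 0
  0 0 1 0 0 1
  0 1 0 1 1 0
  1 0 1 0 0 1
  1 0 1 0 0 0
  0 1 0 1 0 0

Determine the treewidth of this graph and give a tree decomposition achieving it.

Every bag has size at most 3, so the width is 3 − 1 = 2 and tw(G) ≤ 2. Since 5–1–4–3–5 is a cycle in G, G is not acyclic. Forests are exactly the graphs of treewidth ≤ 1, so tw(G) ≥ 2. The upper and lower bounds meet at 2, so that is the treewidth.

Treewidth 2.
One such decomposition:
Bags: B1 = {1, 3, 5}  B2 = {1, 3, 4}  B3 = {2, 3, 4}  B4 = {2, 4, 6}
Tree: B1–B2, B2–B3, B3–B4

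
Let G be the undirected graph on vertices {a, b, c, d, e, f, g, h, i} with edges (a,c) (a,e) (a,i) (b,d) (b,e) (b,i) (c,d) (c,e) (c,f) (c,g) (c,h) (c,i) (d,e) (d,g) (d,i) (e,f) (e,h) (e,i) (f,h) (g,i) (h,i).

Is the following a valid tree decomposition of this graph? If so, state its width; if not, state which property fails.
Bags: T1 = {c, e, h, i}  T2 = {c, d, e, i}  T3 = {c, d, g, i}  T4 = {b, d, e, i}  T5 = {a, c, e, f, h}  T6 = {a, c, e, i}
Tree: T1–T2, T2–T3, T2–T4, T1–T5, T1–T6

A tree decomposition must satisfy three properties: every vertex lies in some bag; for every edge, both endpoints lie together in some bag; and for every vertex, the bags containing it form a connected subtree. Here bags containing vertex a are not connected in the tree, so the decomposition is invalid.

No — bags containing vertex a are not connected in the tree.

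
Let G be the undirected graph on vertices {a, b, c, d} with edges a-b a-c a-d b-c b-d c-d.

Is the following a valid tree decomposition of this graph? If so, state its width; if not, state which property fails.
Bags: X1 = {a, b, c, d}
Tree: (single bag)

Yes; width 3.

Checking the three conditions: (i) the bags cover all of {a, b, c, d}; (ii) for each edge, some bag contains both endpoints; (iii) the bags containing any fixed vertex form a subtree. All hold, so the decomposition is valid with width 4 − 1 = 3.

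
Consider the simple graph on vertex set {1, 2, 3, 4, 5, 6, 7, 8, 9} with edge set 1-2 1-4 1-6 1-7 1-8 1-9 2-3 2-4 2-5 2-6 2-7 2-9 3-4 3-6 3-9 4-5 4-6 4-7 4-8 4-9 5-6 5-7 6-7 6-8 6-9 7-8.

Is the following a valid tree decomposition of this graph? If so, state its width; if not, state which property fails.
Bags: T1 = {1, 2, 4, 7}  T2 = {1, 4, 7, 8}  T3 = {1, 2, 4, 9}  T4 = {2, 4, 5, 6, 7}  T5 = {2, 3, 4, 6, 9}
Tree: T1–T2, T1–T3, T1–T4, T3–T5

A tree decomposition must satisfy three properties: every vertex lies in some bag; for every edge, both endpoints lie together in some bag; and for every vertex, the bags containing it form a connected subtree. Here edge (6,1) lies in no bag, so the decomposition is invalid.

No — edge (6,1) lies in no bag.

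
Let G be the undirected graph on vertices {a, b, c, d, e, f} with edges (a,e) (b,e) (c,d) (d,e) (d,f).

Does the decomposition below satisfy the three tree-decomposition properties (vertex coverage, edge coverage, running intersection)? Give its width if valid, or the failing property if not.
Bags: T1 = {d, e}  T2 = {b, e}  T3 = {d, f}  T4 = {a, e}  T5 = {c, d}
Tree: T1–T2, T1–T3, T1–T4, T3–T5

Yes; width 1.

Every vertex of G appears in some bag (union = {a, b, c, d, e, f}); every edge is covered by a bag; and for each vertex v the set of bags containing v is connected in the bag tree. The decomposition is therefore valid. The largest bag has 2 vertices, so the width is 1.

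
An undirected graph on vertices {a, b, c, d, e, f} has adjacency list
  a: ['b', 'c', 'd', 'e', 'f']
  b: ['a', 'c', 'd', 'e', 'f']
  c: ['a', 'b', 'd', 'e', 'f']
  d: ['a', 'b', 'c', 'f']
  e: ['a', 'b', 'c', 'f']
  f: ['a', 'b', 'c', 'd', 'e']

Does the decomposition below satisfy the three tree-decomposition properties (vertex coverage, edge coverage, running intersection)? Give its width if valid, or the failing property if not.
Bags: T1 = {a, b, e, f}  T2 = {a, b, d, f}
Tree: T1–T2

A tree decomposition must satisfy three properties: every vertex lies in some bag; for every edge, both endpoints lie together in some bag; and for every vertex, the bags containing it form a connected subtree. Here vertex c appears in no bag, so the decomposition is invalid.

No — vertex c appears in no bag.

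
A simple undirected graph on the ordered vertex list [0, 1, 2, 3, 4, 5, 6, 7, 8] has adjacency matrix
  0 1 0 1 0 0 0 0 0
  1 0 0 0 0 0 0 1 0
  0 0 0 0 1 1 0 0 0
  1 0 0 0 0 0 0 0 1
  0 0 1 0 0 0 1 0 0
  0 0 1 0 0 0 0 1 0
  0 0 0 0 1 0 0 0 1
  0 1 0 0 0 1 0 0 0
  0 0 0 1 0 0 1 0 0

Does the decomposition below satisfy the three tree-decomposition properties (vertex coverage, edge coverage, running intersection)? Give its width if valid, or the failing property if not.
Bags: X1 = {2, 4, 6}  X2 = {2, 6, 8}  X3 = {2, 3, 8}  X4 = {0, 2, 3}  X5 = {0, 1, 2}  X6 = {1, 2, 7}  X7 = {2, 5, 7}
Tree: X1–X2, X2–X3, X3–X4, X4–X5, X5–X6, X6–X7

Vertex coverage: the bags together contain {0, 1, 2, 3, 4, 5, 6, 7, 8}, the full vertex set. Edge coverage: each edge of G has both endpoints in at least one bag. Running intersection: for every vertex, the bags containing it form a connected subtree. All three properties hold, so this is a valid tree decomposition of width max|bag| − 1 = 2, and hence tw(G) ≤ 2.

Yes; width 2.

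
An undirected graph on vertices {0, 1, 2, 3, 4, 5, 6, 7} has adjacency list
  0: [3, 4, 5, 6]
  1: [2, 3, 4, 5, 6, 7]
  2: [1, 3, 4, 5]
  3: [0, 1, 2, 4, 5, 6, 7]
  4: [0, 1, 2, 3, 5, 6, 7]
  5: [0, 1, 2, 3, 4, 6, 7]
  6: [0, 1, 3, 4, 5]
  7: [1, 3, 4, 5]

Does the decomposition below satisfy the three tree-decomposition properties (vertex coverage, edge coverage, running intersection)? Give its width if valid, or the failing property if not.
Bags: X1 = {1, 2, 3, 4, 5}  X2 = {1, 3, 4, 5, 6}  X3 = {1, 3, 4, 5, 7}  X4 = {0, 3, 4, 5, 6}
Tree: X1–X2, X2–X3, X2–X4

Yes; width 4.

Vertex coverage: the bags together contain {0, 1, 2, 3, 4, 5, 6, 7}, the full vertex set. Edge coverage: each edge of G has both endpoints in at least one bag. Running intersection: for every vertex, the bags containing it form a connected subtree. All three properties hold, so this is a valid tree decomposition of width max|bag| − 1 = 4, and hence tw(G) ≤ 4.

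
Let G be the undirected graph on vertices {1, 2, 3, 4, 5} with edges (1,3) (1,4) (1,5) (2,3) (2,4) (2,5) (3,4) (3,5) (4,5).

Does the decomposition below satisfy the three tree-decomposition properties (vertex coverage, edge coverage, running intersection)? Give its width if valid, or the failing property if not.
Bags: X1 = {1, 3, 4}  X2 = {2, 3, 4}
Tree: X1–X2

No — vertex 5 appears in no bag.

A tree decomposition must satisfy three properties: every vertex lies in some bag; for every edge, both endpoints lie together in some bag; and for every vertex, the bags containing it form a connected subtree. Here vertex 5 appears in no bag, so the decomposition is invalid.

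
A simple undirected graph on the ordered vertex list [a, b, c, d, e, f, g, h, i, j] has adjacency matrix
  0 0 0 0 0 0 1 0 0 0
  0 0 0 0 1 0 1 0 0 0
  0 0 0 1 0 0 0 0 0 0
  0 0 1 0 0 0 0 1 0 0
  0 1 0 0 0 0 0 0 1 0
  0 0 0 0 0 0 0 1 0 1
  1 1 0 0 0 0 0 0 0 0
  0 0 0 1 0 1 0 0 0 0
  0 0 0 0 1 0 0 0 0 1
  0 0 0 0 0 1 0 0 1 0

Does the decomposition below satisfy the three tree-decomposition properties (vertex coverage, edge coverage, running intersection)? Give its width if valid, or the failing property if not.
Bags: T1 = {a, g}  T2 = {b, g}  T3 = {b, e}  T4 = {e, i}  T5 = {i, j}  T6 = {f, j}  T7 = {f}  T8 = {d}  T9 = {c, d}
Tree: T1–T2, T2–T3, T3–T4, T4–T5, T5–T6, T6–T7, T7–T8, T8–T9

No — vertex h appears in no bag.

A tree decomposition must satisfy three properties: every vertex lies in some bag; for every edge, both endpoints lie together in some bag; and for every vertex, the bags containing it form a connected subtree. Here vertex h appears in no bag, so the decomposition is invalid.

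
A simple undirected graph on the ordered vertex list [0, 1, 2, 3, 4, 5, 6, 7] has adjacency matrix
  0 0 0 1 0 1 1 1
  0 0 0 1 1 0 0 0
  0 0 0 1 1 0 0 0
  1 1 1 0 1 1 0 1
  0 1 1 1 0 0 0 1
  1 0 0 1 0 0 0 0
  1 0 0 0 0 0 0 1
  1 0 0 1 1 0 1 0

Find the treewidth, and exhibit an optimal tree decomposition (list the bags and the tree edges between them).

The largest bag has 3 vertices, giving width 2; this decomposition certifies tw(G) ≤ 2. On the other hand G contains the 3-clique {0, 3, 5}. A clique must lie in a single bag of any decomposition, so no decomposition can have width below 2. Combining the bounds, tw(G) = 2.

Treewidth 2.
Bags: B1 = {0, 3, 5}  B2 = {0, 3, 7}  B3 = {3, 4, 7}  B4 = {1, 3, 4}  B5 = {2, 3, 4}  B6 = {0, 6, 7}
Tree: B1–B2, B2–B3, B3–B4, B3–B5, B2–B6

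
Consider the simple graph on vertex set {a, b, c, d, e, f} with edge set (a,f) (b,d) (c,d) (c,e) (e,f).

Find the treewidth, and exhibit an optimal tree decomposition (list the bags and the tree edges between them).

Each bag holds 2 vertices, so the decomposition has width 1, which upper-bounds the treewidth. Any graph with an edge has treewidth ≥ 1, and G has the edge a–f. Combining the bounds, tw(G) = 1.

Treewidth 1.
One optimal decomposition is:
Bags: B1 = {a, f}  B2 = {e, f}  B3 = {c, e}  B4 = {c, d}  B5 = {b, d}
Tree: B1–B2, B2–B3, B3–B4, B4–B5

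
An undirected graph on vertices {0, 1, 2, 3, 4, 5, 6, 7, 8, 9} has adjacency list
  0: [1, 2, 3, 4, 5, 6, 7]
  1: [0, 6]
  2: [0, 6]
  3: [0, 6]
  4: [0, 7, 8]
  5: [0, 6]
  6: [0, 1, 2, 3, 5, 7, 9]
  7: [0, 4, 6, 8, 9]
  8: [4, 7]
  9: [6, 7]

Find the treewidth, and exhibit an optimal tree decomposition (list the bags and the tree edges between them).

Every bag has size at most 3, so the width is 3 − 1 = 2 and tw(G) ≤ 2. For the lower bound, the 3 vertices {0, 4, 7} are pairwise adjacent, and any tree decomposition puts a clique entirely inside one bag — forcing width ≥ 2. Therefore the treewidth is 2.

Treewidth 2.
One optimal decomposition is:
Bags: B1 = {0, 6, 7}  B2 = {0, 4, 7}  B3 = {4, 7, 8}  B4 = {0, 3, 6}  B5 = {0, 2, 6}  B6 = {0, 5, 6}  B7 = {6, 7, 9}  B8 = {0, 1, 6}
Tree: B1–B2, B2–B3, B1–B4, B1–B5, B1–B6, B1–B7, B1–B8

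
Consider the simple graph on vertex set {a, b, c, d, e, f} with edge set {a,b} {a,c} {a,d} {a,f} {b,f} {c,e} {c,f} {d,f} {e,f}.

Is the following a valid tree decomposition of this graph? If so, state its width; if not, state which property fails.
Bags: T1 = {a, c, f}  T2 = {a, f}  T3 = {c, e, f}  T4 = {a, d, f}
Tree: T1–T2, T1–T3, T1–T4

A tree decomposition must satisfy three properties: every vertex lies in some bag; for every edge, both endpoints lie together in some bag; and for every vertex, the bags containing it form a connected subtree. Here vertex b appears in no bag, so the decomposition is invalid.

No — vertex b appears in no bag.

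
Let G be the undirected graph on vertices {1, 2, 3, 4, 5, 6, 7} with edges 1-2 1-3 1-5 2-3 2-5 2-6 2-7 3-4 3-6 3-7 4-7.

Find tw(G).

A width-2 tree decomposition is:
Bags: B1 = {2, 3, 7}  B2 = {1, 2, 3}  B3 = {2, 3, 6}  B4 = {1, 2, 5}  B5 = {3, 4, 7}
Tree: B1–B2, B1–B3, B2–B4, B1–B5
Every bag has size at most 3, so the width is 3 − 1 = 2 and tw(G) ≤ 2. On the other hand G contains the 3-clique {1, 2, 3}. A clique must lie in a single bag of any decomposition, so no decomposition can have width below 2. The upper and lower bounds meet at 2, so that is the treewidth.

2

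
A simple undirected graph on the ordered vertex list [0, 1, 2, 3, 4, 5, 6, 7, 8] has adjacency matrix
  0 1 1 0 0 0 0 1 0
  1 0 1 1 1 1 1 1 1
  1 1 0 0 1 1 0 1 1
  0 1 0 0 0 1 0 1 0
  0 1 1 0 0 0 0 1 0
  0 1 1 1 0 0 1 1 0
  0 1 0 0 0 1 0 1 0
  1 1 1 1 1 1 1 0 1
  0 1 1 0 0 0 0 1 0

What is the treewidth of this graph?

A width-3 tree decomposition is:
Bags: B1 = {0, 1, 2, 7}  B2 = {1, 2, 5, 7}  B3 = {1, 2, 7, 8}  B4 = {1, 3, 5, 7}  B5 = {1, 5, 6, 7}  B6 = {1, 2, 4, 7}
Tree: B1–B2, B1–B3, B2–B4, B4–B5, B3–B6
The largest bag has 4 vertices, giving width 3; this decomposition certifies tw(G) ≤ 3. For the lower bound, the 4 vertices {0, 1, 2, 7} are pairwise adjacent, and any tree decomposition puts a clique entirely inside one bag — forcing width ≥ 3. The upper and lower bounds meet at 3, so that is the treewidth.

3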